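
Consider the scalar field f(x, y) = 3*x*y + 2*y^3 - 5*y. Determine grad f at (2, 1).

(3, 7)

∂f/∂x = 3*y
∂f/∂y = 3*x + 6*y^2 - 5
∇f = (3*y, 3*x + 6*y^2 - 5)
At (2, 1): (3, 7).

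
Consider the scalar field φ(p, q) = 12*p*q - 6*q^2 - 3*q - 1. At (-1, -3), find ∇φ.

(-36, 21)

∂φ/∂p = 12*q
∂φ/∂q = 12*p - 12*q - 3
∇φ = (12*q, 12*p - 12*q - 3)
At (-1, -3): (-36, 21).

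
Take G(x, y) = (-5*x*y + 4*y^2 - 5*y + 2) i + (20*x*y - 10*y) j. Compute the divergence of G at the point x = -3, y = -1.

-65

∂G₁/∂x = -5*y
∂G₂/∂y = 20*x - 10
∇·G = 20*x - 5*y - 10
At (-3, -1): -65.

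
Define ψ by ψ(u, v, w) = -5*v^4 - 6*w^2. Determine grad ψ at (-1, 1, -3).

(0, -20, 36)

∂ψ/∂u = 0
∂ψ/∂v = -20*v^3
∂ψ/∂w = -12*w
∇ψ = (0, -20*v^3, -12*w)
At (-1, 1, -3): (0, -20, 36).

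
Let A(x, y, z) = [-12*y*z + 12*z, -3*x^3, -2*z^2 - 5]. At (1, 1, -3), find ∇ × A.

(0, 0, -45)

(∇×A)₁ = ∂A₃/∂y − ∂A₂/∂z = 0
(∇×A)₂ = ∂A₁/∂z − ∂A₃/∂x = -12*y + 12
(∇×A)₃ = ∂A₂/∂x − ∂A₁/∂y = -9*x^2 + 12*z
∇×A = (0, -12*y + 12, -9*x^2 + 12*z)
At (1, 1, -3): (0, 0, -45).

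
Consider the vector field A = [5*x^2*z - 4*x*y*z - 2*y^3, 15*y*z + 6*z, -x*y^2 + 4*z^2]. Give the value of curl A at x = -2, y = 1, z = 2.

(∇×A)₁ = ∂A₃/∂y − ∂A₂/∂z = -2*x*y - 15*y - 6
(∇×A)₂ = ∂A₁/∂z − ∂A₃/∂x = 5*x^2 - 4*x*y + y^2
(∇×A)₃ = ∂A₂/∂x − ∂A₁/∂y = 4*x*z + 6*y^2
∇×A = (-2*x*y - 15*y - 6, 5*x^2 - 4*x*y + y^2, 4*x*z + 6*y^2)
At (-2, 1, 2): (-17, 29, -10).

(-17, 29, -10)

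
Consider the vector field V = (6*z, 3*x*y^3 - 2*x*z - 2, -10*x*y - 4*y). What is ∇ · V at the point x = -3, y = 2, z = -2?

-108

∂V₁/∂x = 0
∂V₂/∂y = 9*x*y^2
∂V₃/∂z = 0
∇·V = 9*x*y^2
At (-3, 2, -2): -108.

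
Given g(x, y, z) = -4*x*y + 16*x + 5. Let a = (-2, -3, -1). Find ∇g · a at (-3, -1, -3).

-76

∂g/∂x = -4*y + 16
∂g/∂y = -4*x
∂g/∂z = 0
∇g at (-3, -1, -3) = (20, 12, 0)
∇g · a = (20)(-2) + (12)(-3) + (0)(-1) = -76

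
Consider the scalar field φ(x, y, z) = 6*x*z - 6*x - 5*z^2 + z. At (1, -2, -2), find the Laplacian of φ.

∂²φ/∂x² = 0
∂²φ/∂y² = 0
∂²φ/∂z² = -10
∇²φ = -10
At (1, -2, -2): -10.

-10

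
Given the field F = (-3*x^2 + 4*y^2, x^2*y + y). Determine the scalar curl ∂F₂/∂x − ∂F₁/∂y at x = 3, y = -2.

∂F₂/∂x = 2*x*y
∂F₁/∂y = 8*y
Scalar curl = 2*x*y - 8*y
At (3, -2): 4.

4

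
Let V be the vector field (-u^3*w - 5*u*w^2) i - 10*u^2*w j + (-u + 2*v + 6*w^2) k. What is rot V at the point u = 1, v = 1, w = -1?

(∇×V)₁ = ∂V₃/∂v − ∂V₂/∂w = 10*u^2 + 2
(∇×V)₂ = ∂V₁/∂w − ∂V₃/∂u = -u^3 - 10*u*w + 1
(∇×V)₃ = ∂V₂/∂u − ∂V₁/∂v = -20*u*w
∇×V = (10*u^2 + 2, -u^3 - 10*u*w + 1, -20*u*w)
At (1, 1, -1): (12, 10, 20).

(12, 10, 20)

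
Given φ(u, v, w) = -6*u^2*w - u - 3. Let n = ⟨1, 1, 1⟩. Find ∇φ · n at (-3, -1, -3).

-163

∂φ/∂u = -12*u*w - 1
∂φ/∂v = 0
∂φ/∂w = -6*u^2
∇φ at (-3, -1, -3) = (-109, 0, -54)
∇φ · n = (-109)(1) + (0)(1) + (-54)(1) = -163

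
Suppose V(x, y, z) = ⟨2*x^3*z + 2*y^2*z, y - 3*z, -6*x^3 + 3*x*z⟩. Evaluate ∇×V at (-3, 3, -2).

(∇×V)₁ = ∂V₃/∂y − ∂V₂/∂z = 3
(∇×V)₂ = ∂V₁/∂z − ∂V₃/∂x = 2*x^3 + 18*x^2 + 2*y^2 - 3*z
(∇×V)₃ = ∂V₂/∂x − ∂V₁/∂y = -4*y*z
∇×V = (3, 2*x^3 + 18*x^2 + 2*y^2 - 3*z, -4*y*z)
At (-3, 3, -2): (3, 132, 24).

(3, 132, 24)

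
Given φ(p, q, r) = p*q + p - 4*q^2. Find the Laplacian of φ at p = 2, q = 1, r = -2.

-8

∂²φ/∂p² = 0
∂²φ/∂q² = -8
∂²φ/∂r² = 0
∇²φ = -8
At (2, 1, -2): -8.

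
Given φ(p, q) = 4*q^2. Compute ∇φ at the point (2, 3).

∂φ/∂p = 0
∂φ/∂q = 8*q
∇φ = (0, 8*q)
At (2, 3): (0, 24).

(0, 24)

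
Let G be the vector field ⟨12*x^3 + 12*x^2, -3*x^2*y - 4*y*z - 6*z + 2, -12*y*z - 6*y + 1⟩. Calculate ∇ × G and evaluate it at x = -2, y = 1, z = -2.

(28, 0, 12)

(∇×G)₁ = ∂G₃/∂y − ∂G₂/∂z = 4*y - 12*z
(∇×G)₂ = ∂G₁/∂z − ∂G₃/∂x = 0
(∇×G)₃ = ∂G₂/∂x − ∂G₁/∂y = -6*x*y
∇×G = (4*y - 12*z, 0, -6*x*y)
At (-2, 1, -2): (28, 0, 12).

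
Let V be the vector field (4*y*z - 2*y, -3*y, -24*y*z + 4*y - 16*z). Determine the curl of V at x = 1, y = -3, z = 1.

(-20, -12, -2)

(∇×V)₁ = ∂V₃/∂y − ∂V₂/∂z = -24*z + 4
(∇×V)₂ = ∂V₁/∂z − ∂V₃/∂x = 4*y
(∇×V)₃ = ∂V₂/∂x − ∂V₁/∂y = -4*z + 2
∇×V = (-24*z + 4, 4*y, -4*z + 2)
At (1, -3, 1): (-20, -12, -2).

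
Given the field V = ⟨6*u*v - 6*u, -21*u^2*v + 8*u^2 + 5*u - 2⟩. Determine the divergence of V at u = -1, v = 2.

-15

∂V₁/∂u = 6*v - 6
∂V₂/∂v = -21*u^2
∇·V = -21*u^2 + 6*v - 6
At (-1, 2): -15.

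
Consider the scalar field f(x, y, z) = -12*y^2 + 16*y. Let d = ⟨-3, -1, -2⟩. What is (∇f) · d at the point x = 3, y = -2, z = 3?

-64

∂f/∂x = 0
∂f/∂y = -24*y + 16
∂f/∂z = 0
∇f at (3, -2, 3) = (0, 64, 0)
∇f · d = (0)(-3) + (64)(-1) + (0)(-2) = -64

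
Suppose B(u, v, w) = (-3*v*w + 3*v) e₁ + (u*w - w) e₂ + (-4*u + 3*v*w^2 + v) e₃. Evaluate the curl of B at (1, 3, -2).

(∇×B)₁ = ∂B₃/∂v − ∂B₂/∂w = -u + 3*w^2 + 2
(∇×B)₂ = ∂B₁/∂w − ∂B₃/∂u = -3*v + 4
(∇×B)₃ = ∂B₂/∂u − ∂B₁/∂v = 4*w - 3
∇×B = (-u + 3*w^2 + 2, -3*v + 4, 4*w - 3)
At (1, 3, -2): (13, -5, -11).

(13, -5, -11)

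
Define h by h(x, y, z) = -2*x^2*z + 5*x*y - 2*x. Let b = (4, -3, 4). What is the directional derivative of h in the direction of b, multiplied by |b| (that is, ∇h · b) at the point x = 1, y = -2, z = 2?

-103

∂h/∂x = -4*x*z + 5*y - 2
∂h/∂y = 5*x
∂h/∂z = -2*x^2
∇h at (1, -2, 2) = (-20, 5, -2)
∇h · b = (-20)(4) + (5)(-3) + (-2)(4) = -103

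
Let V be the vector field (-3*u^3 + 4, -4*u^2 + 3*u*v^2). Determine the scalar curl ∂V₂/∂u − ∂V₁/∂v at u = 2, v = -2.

-4

∂V₂/∂u = -8*u + 3*v^2
∂V₁/∂v = 0
Scalar curl = -8*u + 3*v^2
At (2, -2): -4.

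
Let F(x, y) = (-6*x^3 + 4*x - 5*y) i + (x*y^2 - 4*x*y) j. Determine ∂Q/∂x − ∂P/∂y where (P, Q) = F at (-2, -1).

∂F₂/∂x = y^2 - 4*y
∂F₁/∂y = -5
Scalar curl = y^2 - 4*y + 5
At (-2, -1): 10.

10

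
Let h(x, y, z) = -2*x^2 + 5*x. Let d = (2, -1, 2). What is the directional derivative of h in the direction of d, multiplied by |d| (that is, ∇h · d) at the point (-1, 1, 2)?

∂h/∂x = -4*x + 5
∂h/∂y = 0
∂h/∂z = 0
∇h at (-1, 1, 2) = (9, 0, 0)
∇h · d = (9)(2) + (0)(-1) + (0)(2) = 18

18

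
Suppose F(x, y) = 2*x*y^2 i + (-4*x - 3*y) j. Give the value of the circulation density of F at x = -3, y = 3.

∂F₂/∂x = -4
∂F₁/∂y = 4*x*y
Scalar curl = -4*x*y - 4
At (-3, 3): 32.

32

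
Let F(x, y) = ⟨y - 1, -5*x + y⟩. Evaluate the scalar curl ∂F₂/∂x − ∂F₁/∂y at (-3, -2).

∂F₂/∂x = -5
∂F₁/∂y = 1
Scalar curl = -6
At (-3, -2): -6.

-6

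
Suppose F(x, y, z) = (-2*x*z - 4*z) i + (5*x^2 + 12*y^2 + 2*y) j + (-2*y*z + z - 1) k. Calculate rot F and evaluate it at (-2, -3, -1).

(2, 0, -20)

(∇×F)₁ = ∂F₃/∂y − ∂F₂/∂z = -2*z
(∇×F)₂ = ∂F₁/∂z − ∂F₃/∂x = -2*x - 4
(∇×F)₃ = ∂F₂/∂x − ∂F₁/∂y = 10*x
∇×F = (-2*z, -2*x - 4, 10*x)
At (-2, -3, -1): (2, 0, -20).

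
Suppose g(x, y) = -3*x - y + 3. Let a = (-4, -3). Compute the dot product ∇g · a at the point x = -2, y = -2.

15

∂g/∂x = -3
∂g/∂y = -1
∇g at (-2, -2) = (-3, -1)
∇g · a = (-3)(-4) + (-1)(-3) = 15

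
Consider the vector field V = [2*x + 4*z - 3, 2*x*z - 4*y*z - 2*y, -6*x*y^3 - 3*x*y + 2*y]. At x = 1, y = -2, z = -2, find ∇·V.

∂V₁/∂x = 2
∂V₂/∂y = -4*z - 2
∂V₃/∂z = 0
∇·V = -4*z
At (1, -2, -2): 8.

8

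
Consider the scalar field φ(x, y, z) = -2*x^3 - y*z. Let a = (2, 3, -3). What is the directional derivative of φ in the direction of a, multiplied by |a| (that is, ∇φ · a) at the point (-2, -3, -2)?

∂φ/∂x = -6*x^2
∂φ/∂y = -z
∂φ/∂z = -y
∇φ at (-2, -3, -2) = (-24, 2, 3)
∇φ · a = (-24)(2) + (2)(3) + (3)(-3) = -51

-51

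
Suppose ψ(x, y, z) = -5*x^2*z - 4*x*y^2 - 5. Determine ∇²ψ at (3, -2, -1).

-14

∂²ψ/∂x² = -10*z
∂²ψ/∂y² = -8*x
∂²ψ/∂z² = 0
∇²ψ = -8*x - 10*z
At (3, -2, -1): -14.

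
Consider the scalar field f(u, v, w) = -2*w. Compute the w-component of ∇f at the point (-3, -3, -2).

(∇f)_3 = ∂f/∂w = -2
At (-3, -3, -2): -2.

-2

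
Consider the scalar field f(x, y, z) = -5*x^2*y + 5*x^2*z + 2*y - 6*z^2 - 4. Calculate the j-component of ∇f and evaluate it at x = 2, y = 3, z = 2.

-18

(∇f)_2 = ∂f/∂y = -5*x^2 + 2
At (2, 3, 2): -18.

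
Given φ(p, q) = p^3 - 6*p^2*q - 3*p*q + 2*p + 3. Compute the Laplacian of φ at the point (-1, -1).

6

∂²φ/∂p² = 6*(p - 2*q)
∂²φ/∂q² = 0
∇²φ = 6*p - 12*q
At (-1, -1): 6.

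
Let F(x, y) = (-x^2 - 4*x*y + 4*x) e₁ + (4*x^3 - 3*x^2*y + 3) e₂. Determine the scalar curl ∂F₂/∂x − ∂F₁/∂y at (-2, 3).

76

∂F₂/∂x = 12*x^2 - 6*x*y
∂F₁/∂y = -4*x
Scalar curl = 12*x^2 - 6*x*y + 4*x
At (-2, 3): 76.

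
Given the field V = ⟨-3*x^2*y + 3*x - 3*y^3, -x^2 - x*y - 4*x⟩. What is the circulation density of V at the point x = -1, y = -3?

∂V₂/∂x = -2*x - y - 4
∂V₁/∂y = -3*x^2 - 9*y^2
Scalar curl = 3*x^2 - 2*x + 9*y^2 - y - 4
At (-1, -3): 85.

85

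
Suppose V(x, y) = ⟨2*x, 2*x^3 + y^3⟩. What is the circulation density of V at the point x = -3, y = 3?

54

∂V₂/∂x = 6*x^2
∂V₁/∂y = 0
Scalar curl = 6*x^2
At (-3, 3): 54.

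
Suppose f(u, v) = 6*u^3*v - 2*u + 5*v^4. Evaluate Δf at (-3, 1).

∂²f/∂u² = 36*u*v
∂²f/∂v² = 60*v^2
∇²f = 36*u*v + 60*v^2
At (-3, 1): -48.

-48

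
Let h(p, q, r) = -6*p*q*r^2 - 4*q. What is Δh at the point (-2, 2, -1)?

48

∂²h/∂p² = 0
∂²h/∂q² = 0
∂²h/∂r² = -12*p*q
∇²h = -12*p*q
At (-2, 2, -1): 48.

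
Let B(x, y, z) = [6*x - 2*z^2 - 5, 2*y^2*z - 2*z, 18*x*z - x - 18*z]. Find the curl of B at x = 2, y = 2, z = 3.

(∇×B)₁ = ∂B₃/∂y − ∂B₂/∂z = -2*y^2 + 2
(∇×B)₂ = ∂B₁/∂z − ∂B₃/∂x = -22*z + 1
(∇×B)₃ = ∂B₂/∂x − ∂B₁/∂y = 0
∇×B = (-2*y^2 + 2, -22*z + 1, 0)
At (2, 2, 3): (-6, -65, 0).

(-6, -65, 0)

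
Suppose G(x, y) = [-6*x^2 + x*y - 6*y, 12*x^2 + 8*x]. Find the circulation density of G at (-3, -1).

-55

∂G₂/∂x = 24*x + 8
∂G₁/∂y = x - 6
Scalar curl = 23*x + 14
At (-3, -1): -55.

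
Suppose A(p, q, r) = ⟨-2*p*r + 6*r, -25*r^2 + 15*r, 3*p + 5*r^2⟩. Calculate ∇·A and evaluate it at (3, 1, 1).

8

∂A₁/∂p = -2*r
∂A₂/∂q = 0
∂A₃/∂r = 10*r
∇·A = 8*r
At (3, 1, 1): 8.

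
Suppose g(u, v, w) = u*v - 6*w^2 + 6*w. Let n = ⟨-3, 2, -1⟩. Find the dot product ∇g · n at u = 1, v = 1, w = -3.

-43

∂g/∂u = v
∂g/∂v = u
∂g/∂w = -12*w + 6
∇g at (1, 1, -3) = (1, 1, 42)
∇g · n = (1)(-3) + (1)(2) + (42)(-1) = -43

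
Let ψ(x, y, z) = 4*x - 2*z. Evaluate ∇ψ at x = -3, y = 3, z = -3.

∂ψ/∂x = 4
∂ψ/∂y = 0
∂ψ/∂z = -2
∇ψ = (4, 0, -2)
At (-3, 3, -3): (4, 0, -2).

(4, 0, -2)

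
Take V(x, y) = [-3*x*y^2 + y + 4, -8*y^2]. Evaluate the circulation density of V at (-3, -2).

35

∂V₂/∂x = 0
∂V₁/∂y = -6*x*y + 1
Scalar curl = 6*x*y - 1
At (-3, -2): 35.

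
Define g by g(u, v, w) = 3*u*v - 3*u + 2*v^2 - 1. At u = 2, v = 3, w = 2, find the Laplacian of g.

4

∂²g/∂u² = 0
∂²g/∂v² = 4
∂²g/∂w² = 0
∇²g = 4
At (2, 3, 2): 4.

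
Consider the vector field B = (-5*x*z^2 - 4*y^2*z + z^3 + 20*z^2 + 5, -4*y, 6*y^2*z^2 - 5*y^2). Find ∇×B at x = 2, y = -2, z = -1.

(-4, -33, 16)

(∇×B)₁ = ∂B₃/∂y − ∂B₂/∂z = 12*y*z^2 - 10*y
(∇×B)₂ = ∂B₁/∂z − ∂B₃/∂x = -10*x*z - 4*y^2 + 3*z^2 + 40*z
(∇×B)₃ = ∂B₂/∂x − ∂B₁/∂y = 8*y*z
∇×B = (12*y*z^2 - 10*y, -10*x*z - 4*y^2 + 3*z^2 + 40*z, 8*y*z)
At (2, -2, -1): (-4, -33, 16).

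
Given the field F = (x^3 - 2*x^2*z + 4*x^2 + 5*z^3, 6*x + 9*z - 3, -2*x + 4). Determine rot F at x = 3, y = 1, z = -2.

(∇×F)₁ = ∂F₃/∂y − ∂F₂/∂z = -9
(∇×F)₂ = ∂F₁/∂z − ∂F₃/∂x = -2*x^2 + 15*z^2 + 2
(∇×F)₃ = ∂F₂/∂x − ∂F₁/∂y = 6
∇×F = (-9, -2*x^2 + 15*z^2 + 2, 6)
At (3, 1, -2): (-9, 44, 6).

(-9, 44, 6)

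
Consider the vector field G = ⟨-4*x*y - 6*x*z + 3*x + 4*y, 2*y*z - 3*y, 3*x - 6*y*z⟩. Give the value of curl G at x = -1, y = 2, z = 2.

(∇×G)₁ = ∂G₃/∂y − ∂G₂/∂z = -2*y - 6*z
(∇×G)₂ = ∂G₁/∂z − ∂G₃/∂x = -6*x - 3
(∇×G)₃ = ∂G₂/∂x − ∂G₁/∂y = 4*x - 4
∇×G = (-2*y - 6*z, -6*x - 3, 4*x - 4)
At (-1, 2, 2): (-16, 3, -8).

(-16, 3, -8)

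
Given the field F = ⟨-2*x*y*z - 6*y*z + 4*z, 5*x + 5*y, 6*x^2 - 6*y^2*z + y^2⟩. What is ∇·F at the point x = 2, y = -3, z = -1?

∂F₁/∂x = -2*y*z
∂F₂/∂y = 5
∂F₃/∂z = -6*y^2
∇·F = -6*y^2 - 2*y*z + 5
At (2, -3, -1): -55.

-55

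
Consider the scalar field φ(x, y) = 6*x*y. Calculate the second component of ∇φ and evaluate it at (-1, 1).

(∇φ)_2 = ∂φ/∂y = 6*x
At (-1, 1): -6.

-6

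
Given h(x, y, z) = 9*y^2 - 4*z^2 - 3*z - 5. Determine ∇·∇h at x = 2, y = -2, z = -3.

10

∂²h/∂x² = 0
∂²h/∂y² = 18
∂²h/∂z² = -8
∇²h = 10
At (2, -2, -3): 10.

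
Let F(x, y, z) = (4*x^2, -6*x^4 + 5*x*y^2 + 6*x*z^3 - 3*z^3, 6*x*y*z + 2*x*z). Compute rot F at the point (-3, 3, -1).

(81, 20, 687)

(∇×F)₁ = ∂F₃/∂y − ∂F₂/∂z = -18*x*z^2 + 6*x*z + 9*z^2
(∇×F)₂ = ∂F₁/∂z − ∂F₃/∂x = -6*y*z - 2*z
(∇×F)₃ = ∂F₂/∂x − ∂F₁/∂y = -24*x^3 + 5*y^2 + 6*z^3
∇×F = (-18*x*z^2 + 6*x*z + 9*z^2, -6*y*z - 2*z, -24*x^3 + 5*y^2 + 6*z^3)
At (-3, 3, -1): (81, 20, 687).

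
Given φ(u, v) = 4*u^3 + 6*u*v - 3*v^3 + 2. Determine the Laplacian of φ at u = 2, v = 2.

12

∂²φ/∂u² = 24*u
∂²φ/∂v² = -18*v
∇²φ = 24*u - 18*v
At (2, 2): 12.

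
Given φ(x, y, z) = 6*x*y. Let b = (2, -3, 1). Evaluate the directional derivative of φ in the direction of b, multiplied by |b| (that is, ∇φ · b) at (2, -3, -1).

∂φ/∂x = 6*y
∂φ/∂y = 6*x
∂φ/∂z = 0
∇φ at (2, -3, -1) = (-18, 12, 0)
∇φ · b = (-18)(2) + (12)(-3) + (0)(1) = -72

-72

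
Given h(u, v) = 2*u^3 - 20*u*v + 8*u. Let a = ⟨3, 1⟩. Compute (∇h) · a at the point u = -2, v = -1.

∂h/∂u = 6*u^2 - 20*v + 8
∂h/∂v = -20*u
∇h at (-2, -1) = (52, 40)
∇h · a = (52)(3) + (40)(1) = 196

196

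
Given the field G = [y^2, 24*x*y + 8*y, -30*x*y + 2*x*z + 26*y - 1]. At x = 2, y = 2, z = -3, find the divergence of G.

60

∂G₁/∂x = 0
∂G₂/∂y = 24*x + 8
∂G₃/∂z = 2*x
∇·G = 26*x + 8
At (2, 2, -3): 60.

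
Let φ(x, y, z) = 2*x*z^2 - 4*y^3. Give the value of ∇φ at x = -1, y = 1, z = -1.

∂φ/∂x = 2*z^2
∂φ/∂y = -12*y^2
∂φ/∂z = 4*x*z
∇φ = (2*z^2, -12*y^2, 4*x*z)
At (-1, 1, -1): (2, -12, 4).

(2, -12, 4)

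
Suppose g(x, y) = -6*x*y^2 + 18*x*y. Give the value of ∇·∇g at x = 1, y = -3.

∂²g/∂x² = 0
∂²g/∂y² = -12*x
∇²g = -12*x
At (1, -3): -12.

-12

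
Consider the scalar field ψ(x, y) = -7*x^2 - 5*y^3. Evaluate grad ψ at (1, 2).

∂ψ/∂x = -14*x
∂ψ/∂y = -15*y^2
∇ψ = (-14*x, -15*y^2)
At (1, 2): (-14, -60).

(-14, -60)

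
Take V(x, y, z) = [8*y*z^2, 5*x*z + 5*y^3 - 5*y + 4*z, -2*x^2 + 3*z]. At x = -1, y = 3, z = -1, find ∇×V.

(1, -52, -13)

(∇×V)₁ = ∂V₃/∂y − ∂V₂/∂z = -5*x - 4
(∇×V)₂ = ∂V₁/∂z − ∂V₃/∂x = 4*x + 16*y*z
(∇×V)₃ = ∂V₂/∂x − ∂V₁/∂y = -8*z^2 + 5*z
∇×V = (-5*x - 4, 4*x + 16*y*z, -8*z^2 + 5*z)
At (-1, 3, -1): (1, -52, -13).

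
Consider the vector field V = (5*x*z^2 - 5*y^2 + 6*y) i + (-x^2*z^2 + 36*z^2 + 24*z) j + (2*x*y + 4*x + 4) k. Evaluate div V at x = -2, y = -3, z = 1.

∂V₁/∂x = 5*z^2
∂V₂/∂y = 0
∂V₃/∂z = 0
∇·V = 5*z^2
At (-2, -3, 1): 5.

5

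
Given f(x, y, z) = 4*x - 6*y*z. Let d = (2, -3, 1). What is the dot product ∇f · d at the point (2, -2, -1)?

∂f/∂x = 4
∂f/∂y = -6*z
∂f/∂z = -6*y
∇f at (2, -2, -1) = (4, 6, 12)
∇f · d = (4)(2) + (6)(-3) + (12)(1) = 2

2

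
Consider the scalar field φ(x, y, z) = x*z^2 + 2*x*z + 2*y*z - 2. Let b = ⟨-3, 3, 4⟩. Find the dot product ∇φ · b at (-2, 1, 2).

-52

∂φ/∂x = z^2 + 2*z
∂φ/∂y = 2*z
∂φ/∂z = 2*x*z + 2*x + 2*y
∇φ at (-2, 1, 2) = (8, 4, -10)
∇φ · b = (8)(-3) + (4)(3) + (-10)(4) = -52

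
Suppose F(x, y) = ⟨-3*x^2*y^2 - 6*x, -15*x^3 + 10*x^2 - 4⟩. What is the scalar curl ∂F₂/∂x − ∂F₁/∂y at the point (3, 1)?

-291

∂F₂/∂x = -45*x^2 + 20*x
∂F₁/∂y = -6*x^2*y
Scalar curl = 6*x^2*y - 45*x^2 + 20*x
At (3, 1): -291.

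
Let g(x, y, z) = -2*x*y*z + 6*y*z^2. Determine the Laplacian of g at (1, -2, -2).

∂²g/∂x² = 0
∂²g/∂y² = 0
∂²g/∂z² = 12*y
∇²g = 12*y
At (1, -2, -2): -24.

-24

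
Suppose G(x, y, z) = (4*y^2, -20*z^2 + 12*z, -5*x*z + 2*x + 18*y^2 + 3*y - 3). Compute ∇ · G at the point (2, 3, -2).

∂G₁/∂x = 0
∂G₂/∂y = 0
∂G₃/∂z = -5*x
∇·G = -5*x
At (2, 3, -2): -10.

-10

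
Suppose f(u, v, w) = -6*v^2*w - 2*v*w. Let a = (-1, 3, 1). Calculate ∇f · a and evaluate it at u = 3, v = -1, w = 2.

∂f/∂u = 0
∂f/∂v = -12*v*w - 2*w
∂f/∂w = -6*v^2 - 2*v
∇f at (3, -1, 2) = (0, 20, -4)
∇f · a = (0)(-1) + (20)(3) + (-4)(1) = 56

56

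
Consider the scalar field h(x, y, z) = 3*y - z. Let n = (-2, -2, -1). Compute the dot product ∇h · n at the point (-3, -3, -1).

-5

∂h/∂x = 0
∂h/∂y = 3
∂h/∂z = -1
∇h at (-3, -3, -1) = (0, 3, -1)
∇h · n = (0)(-2) + (3)(-2) + (-1)(-1) = -5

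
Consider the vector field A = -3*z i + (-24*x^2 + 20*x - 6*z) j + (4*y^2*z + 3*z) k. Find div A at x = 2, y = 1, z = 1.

7

∂A₁/∂x = 0
∂A₂/∂y = 0
∂A₃/∂z = 4*y^2 + 3
∇·A = 4*y^2 + 3
At (2, 1, 1): 7.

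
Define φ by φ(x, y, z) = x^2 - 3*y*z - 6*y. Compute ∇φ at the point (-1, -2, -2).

(-2, 0, 6)

∂φ/∂x = 2*x
∂φ/∂y = -3*z - 6
∂φ/∂z = -3*y
∇φ = (2*x, -3*z - 6, -3*y)
At (-1, -2, -2): (-2, 0, 6).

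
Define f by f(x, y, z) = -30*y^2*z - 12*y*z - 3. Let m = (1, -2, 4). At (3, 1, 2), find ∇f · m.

∂f/∂x = 0
∂f/∂y = -60*y*z - 12*z
∂f/∂z = -30*y^2 - 12*y
∇f at (3, 1, 2) = (0, -144, -42)
∇f · m = (0)(1) + (-144)(-2) + (-42)(4) = 120

120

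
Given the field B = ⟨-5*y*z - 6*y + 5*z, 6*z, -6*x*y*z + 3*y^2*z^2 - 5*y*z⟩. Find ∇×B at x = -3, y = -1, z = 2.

(-4, -2, 16)

(∇×B)₁ = ∂B₃/∂y − ∂B₂/∂z = -6*x*z + 6*y*z^2 - 5*z - 6
(∇×B)₂ = ∂B₁/∂z − ∂B₃/∂x = 6*y*z - 5*y + 5
(∇×B)₃ = ∂B₂/∂x − ∂B₁/∂y = 5*z + 6
∇×B = (-6*x*z + 6*y*z^2 - 5*z - 6, 6*y*z - 5*y + 5, 5*z + 6)
At (-3, -1, 2): (-4, -2, 16).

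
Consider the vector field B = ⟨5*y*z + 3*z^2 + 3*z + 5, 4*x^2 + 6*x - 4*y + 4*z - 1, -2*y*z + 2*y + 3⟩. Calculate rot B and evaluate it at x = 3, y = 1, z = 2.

(∇×B)₁ = ∂B₃/∂y − ∂B₂/∂z = -2*z - 2
(∇×B)₂ = ∂B₁/∂z − ∂B₃/∂x = 5*y + 6*z + 3
(∇×B)₃ = ∂B₂/∂x − ∂B₁/∂y = 8*x - 5*z + 6
∇×B = (-2*z - 2, 5*y + 6*z + 3, 8*x - 5*z + 6)
At (3, 1, 2): (-6, 20, 20).

(-6, 20, 20)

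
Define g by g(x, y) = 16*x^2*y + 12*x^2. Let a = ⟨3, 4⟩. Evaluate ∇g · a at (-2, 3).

∂g/∂x = 32*x*y + 24*x
∂g/∂y = 16*x^2
∇g at (-2, 3) = (-240, 64)
∇g · a = (-240)(3) + (64)(4) = -464

-464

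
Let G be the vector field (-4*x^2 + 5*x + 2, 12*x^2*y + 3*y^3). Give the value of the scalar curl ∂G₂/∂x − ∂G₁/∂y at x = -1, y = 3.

∂G₂/∂x = 24*x*y
∂G₁/∂y = 0
Scalar curl = 24*x*y
At (-1, 3): -72.

-72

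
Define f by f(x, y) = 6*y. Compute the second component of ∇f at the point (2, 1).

(∇f)_2 = ∂f/∂y = 6
At (2, 1): 6.

6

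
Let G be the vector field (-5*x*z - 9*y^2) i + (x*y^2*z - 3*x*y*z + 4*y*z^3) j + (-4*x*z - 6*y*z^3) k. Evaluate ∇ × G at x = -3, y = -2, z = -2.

(∇×G)₁ = ∂G₃/∂y − ∂G₂/∂z = -x*y^2 + 3*x*y - 12*y*z^2 - 6*z^3
(∇×G)₂ = ∂G₁/∂z − ∂G₃/∂x = -5*x + 4*z
(∇×G)₃ = ∂G₂/∂x − ∂G₁/∂y = y^2*z - 3*y*z + 18*y
∇×G = (-x*y^2 + 3*x*y - 12*y*z^2 - 6*z^3, -5*x + 4*z, y^2*z - 3*y*z + 18*y)
At (-3, -2, -2): (174, 7, -56).

(174, 7, -56)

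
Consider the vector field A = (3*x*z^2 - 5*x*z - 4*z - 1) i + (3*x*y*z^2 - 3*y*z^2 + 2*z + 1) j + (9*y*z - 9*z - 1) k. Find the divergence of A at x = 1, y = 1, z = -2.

22

∂A₁/∂x = 3*z^2 - 5*z
∂A₂/∂y = 3*x*z^2 - 3*z^2
∂A₃/∂z = 9*y - 9
∇·A = 3*x*z^2 + 9*y - 5*z - 9
At (1, 1, -2): 22.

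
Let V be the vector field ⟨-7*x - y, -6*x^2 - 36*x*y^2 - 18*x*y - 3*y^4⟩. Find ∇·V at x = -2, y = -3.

∂V₁/∂x = -7
∂V₂/∂y = -72*x*y - 18*x - 12*y^3
∇·V = -72*x*y - 18*x - 12*y^3 - 7
At (-2, -3): -79.

-79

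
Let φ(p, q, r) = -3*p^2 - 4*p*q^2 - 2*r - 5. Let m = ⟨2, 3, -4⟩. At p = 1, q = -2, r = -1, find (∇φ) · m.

∂φ/∂p = -6*p - 4*q^2
∂φ/∂q = -8*p*q
∂φ/∂r = -2
∇φ at (1, -2, -1) = (-22, 16, -2)
∇φ · m = (-22)(2) + (16)(3) + (-2)(-4) = 12

12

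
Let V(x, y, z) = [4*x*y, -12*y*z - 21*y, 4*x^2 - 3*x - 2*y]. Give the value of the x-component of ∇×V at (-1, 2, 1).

22

(∇×V)_1 = ∂V₃/∂y − ∂V₂/∂z
= -2 − (-12*y)
= 12*y - 2
At (-1, 2, 1): 22.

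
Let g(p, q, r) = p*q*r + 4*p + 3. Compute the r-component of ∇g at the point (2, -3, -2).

(∇g)_3 = ∂g/∂r = p*q
At (2, -3, -2): -6.

-6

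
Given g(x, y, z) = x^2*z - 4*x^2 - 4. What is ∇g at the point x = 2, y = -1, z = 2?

∂g/∂x = 2*x*z - 8*x
∂g/∂y = 0
∂g/∂z = x^2
∇g = (2*x*z - 8*x, 0, x^2)
At (2, -1, 2): (-8, 0, 4).

(-8, 0, 4)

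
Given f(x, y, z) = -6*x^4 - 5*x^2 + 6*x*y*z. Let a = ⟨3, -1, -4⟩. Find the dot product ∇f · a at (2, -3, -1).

∂f/∂x = -24*x^3 - 10*x + 6*y*z
∂f/∂y = 6*x*z
∂f/∂z = 6*x*y
∇f at (2, -3, -1) = (-194, -12, -36)
∇f · a = (-194)(3) + (-12)(-1) + (-36)(-4) = -426

-426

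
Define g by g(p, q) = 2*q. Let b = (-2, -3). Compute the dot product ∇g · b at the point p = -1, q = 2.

-6

∂g/∂p = 0
∂g/∂q = 2
∇g at (-1, 2) = (0, 2)
∇g · b = (0)(-2) + (2)(-3) = -6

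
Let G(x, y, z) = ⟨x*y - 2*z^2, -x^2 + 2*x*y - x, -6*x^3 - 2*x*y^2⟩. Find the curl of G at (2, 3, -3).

(-24, 102, -1)

(∇×G)₁ = ∂G₃/∂y − ∂G₂/∂z = -4*x*y
(∇×G)₂ = ∂G₁/∂z − ∂G₃/∂x = 18*x^2 + 2*y^2 - 4*z
(∇×G)₃ = ∂G₂/∂x − ∂G₁/∂y = -3*x + 2*y - 1
∇×G = (-4*x*y, 18*x^2 + 2*y^2 - 4*z, -3*x + 2*y - 1)
At (2, 3, -3): (-24, 102, -1).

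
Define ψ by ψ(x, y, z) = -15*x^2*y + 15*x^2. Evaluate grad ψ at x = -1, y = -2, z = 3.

(-90, -15, 0)

∂ψ/∂x = -30*x*y + 30*x
∂ψ/∂y = -15*x^2
∂ψ/∂z = 0
∇ψ = (-30*x*y + 30*x, -15*x^2, 0)
At (-1, -2, 3): (-90, -15, 0).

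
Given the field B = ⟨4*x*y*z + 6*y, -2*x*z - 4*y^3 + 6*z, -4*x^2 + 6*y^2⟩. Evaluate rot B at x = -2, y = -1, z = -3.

(-22, -8, -24)

(∇×B)₁ = ∂B₃/∂y − ∂B₂/∂z = 2*x + 12*y - 6
(∇×B)₂ = ∂B₁/∂z − ∂B₃/∂x = 4*x*y + 8*x
(∇×B)₃ = ∂B₂/∂x − ∂B₁/∂y = -4*x*z - 2*z - 6
∇×B = (2*x + 12*y - 6, 4*x*y + 8*x, -4*x*z - 2*z - 6)
At (-2, -1, -3): (-22, -8, -24).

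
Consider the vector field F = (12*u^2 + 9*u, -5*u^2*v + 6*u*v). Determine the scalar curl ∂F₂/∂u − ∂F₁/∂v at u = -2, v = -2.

-52

∂F₂/∂u = -10*u*v + 6*v
∂F₁/∂v = 0
Scalar curl = -10*u*v + 6*v
At (-2, -2): -52.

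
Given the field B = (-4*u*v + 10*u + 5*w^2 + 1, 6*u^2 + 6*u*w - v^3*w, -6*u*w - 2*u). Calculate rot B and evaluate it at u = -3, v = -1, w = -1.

(17, -14, -54)

(∇×B)₁ = ∂B₃/∂v − ∂B₂/∂w = -6*u + v^3
(∇×B)₂ = ∂B₁/∂w − ∂B₃/∂u = 16*w + 2
(∇×B)₃ = ∂B₂/∂u − ∂B₁/∂v = 16*u + 6*w
∇×B = (-6*u + v^3, 16*w + 2, 16*u + 6*w)
At (-3, -1, -1): (17, -14, -54).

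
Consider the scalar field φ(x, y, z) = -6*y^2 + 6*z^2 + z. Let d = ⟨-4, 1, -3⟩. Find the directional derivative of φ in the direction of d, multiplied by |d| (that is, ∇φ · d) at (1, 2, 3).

-135

∂φ/∂x = 0
∂φ/∂y = -12*y
∂φ/∂z = 12*z + 1
∇φ at (1, 2, 3) = (0, -24, 37)
∇φ · d = (0)(-4) + (-24)(1) + (37)(-3) = -135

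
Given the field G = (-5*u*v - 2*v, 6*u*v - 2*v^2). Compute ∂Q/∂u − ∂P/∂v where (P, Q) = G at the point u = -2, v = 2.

∂G₂/∂u = 6*v
∂G₁/∂v = -5*u - 2
Scalar curl = 5*u + 6*v + 2
At (-2, 2): 4.

4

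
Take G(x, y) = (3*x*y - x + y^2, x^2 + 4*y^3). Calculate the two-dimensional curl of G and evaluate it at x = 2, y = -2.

2

∂G₂/∂x = 2*x
∂G₁/∂y = 3*x + 2*y
Scalar curl = -x - 2*y
At (2, -2): 2.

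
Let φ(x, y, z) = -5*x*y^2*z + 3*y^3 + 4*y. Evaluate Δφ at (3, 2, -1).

66

∂²φ/∂x² = 0
∂²φ/∂y² = 2*(-5*x*z + 9*y)
∂²φ/∂z² = 0
∇²φ = -10*x*z + 18*y
At (3, 2, -1): 66.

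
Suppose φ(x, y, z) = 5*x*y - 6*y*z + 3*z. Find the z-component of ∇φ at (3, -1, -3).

9

(∇φ)_3 = ∂φ/∂z = -6*y + 3
At (3, -1, -3): 9.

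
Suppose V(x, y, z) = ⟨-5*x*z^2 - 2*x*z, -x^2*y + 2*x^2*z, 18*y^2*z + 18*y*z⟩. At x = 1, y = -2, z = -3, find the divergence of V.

-4

∂V₁/∂x = -5*z^2 - 2*z
∂V₂/∂y = -x^2
∂V₃/∂z = 18*y^2 + 18*y
∇·V = -x^2 + 18*y^2 + 18*y - 5*z^2 - 2*z
At (1, -2, -3): -4.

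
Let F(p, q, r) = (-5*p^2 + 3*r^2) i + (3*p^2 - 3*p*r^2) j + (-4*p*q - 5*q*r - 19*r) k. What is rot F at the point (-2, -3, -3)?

(59, -30, -39)

(∇×F)₁ = ∂F₃/∂q − ∂F₂/∂r = 6*p*r - 4*p - 5*r
(∇×F)₂ = ∂F₁/∂r − ∂F₃/∂p = 4*q + 6*r
(∇×F)₃ = ∂F₂/∂p − ∂F₁/∂q = 6*p - 3*r^2
∇×F = (6*p*r - 4*p - 5*r, 4*q + 6*r, 6*p - 3*r^2)
At (-2, -3, -3): (59, -30, -39).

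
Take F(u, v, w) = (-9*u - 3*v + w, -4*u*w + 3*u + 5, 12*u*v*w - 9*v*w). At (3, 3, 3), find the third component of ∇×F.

(∇×F)_3 = ∂F₂/∂u − ∂F₁/∂v
= -4*w + 3 − (-3)
= -4*w + 6
At (3, 3, 3): -6.

-6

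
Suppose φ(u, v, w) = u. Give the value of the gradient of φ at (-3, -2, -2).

∂φ/∂u = 1
∂φ/∂v = 0
∂φ/∂w = 0
∇φ = (1, 0, 0)
At (-3, -2, -2): (1, 0, 0).

(1, 0, 0)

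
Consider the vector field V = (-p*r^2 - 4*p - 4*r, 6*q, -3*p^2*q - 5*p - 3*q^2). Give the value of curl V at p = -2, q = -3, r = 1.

(∇×V)₁ = ∂V₃/∂q − ∂V₂/∂r = -3*p^2 - 6*q
(∇×V)₂ = ∂V₁/∂r − ∂V₃/∂p = 6*p*q - 2*p*r + 1
(∇×V)₃ = ∂V₂/∂p − ∂V₁/∂q = 0
∇×V = (-3*p^2 - 6*q, 6*p*q - 2*p*r + 1, 0)
At (-2, -3, 1): (6, 41, 0).

(6, 41, 0)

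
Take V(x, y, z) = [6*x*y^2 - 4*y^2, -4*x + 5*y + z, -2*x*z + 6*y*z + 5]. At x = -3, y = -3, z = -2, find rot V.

(-13, -4, -136)

(∇×V)₁ = ∂V₃/∂y − ∂V₂/∂z = 6*z - 1
(∇×V)₂ = ∂V₁/∂z − ∂V₃/∂x = 2*z
(∇×V)₃ = ∂V₂/∂x − ∂V₁/∂y = -12*x*y + 8*y - 4
∇×V = (6*z - 1, 2*z, -12*x*y + 8*y - 4)
At (-3, -3, -2): (-13, -4, -136).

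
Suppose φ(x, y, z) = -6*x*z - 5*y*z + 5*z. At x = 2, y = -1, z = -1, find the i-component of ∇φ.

6

(∇φ)_1 = ∂φ/∂x = -6*z
At (2, -1, -1): 6.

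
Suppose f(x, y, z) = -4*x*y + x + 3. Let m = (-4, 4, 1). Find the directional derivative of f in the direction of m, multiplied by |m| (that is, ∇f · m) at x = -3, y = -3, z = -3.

∂f/∂x = -4*y + 1
∂f/∂y = -4*x
∂f/∂z = 0
∇f at (-3, -3, -3) = (13, 12, 0)
∇f · m = (13)(-4) + (12)(4) + (0)(1) = -4

-4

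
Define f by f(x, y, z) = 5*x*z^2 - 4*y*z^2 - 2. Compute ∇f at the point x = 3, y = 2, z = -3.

∂f/∂x = 5*z^2
∂f/∂y = -4*z^2
∂f/∂z = 10*x*z - 8*y*z
∇f = (5*z^2, -4*z^2, 10*x*z - 8*y*z)
At (3, 2, -3): (45, -36, -42).

(45, -36, -42)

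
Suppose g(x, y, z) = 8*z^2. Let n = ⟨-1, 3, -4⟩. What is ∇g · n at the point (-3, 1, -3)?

∂g/∂x = 0
∂g/∂y = 0
∂g/∂z = 16*z
∇g at (-3, 1, -3) = (0, 0, -48)
∇g · n = (0)(-1) + (0)(3) + (-48)(-4) = 192

192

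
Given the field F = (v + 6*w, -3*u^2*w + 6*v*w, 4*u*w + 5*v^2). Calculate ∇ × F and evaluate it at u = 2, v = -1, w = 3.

(∇×F)₁ = ∂F₃/∂v − ∂F₂/∂w = 3*u^2 + 4*v
(∇×F)₂ = ∂F₁/∂w − ∂F₃/∂u = -4*w + 6
(∇×F)₃ = ∂F₂/∂u − ∂F₁/∂v = -6*u*w - 1
∇×F = (3*u^2 + 4*v, -4*w + 6, -6*u*w - 1)
At (2, -1, 3): (8, -6, -37).

(8, -6, -37)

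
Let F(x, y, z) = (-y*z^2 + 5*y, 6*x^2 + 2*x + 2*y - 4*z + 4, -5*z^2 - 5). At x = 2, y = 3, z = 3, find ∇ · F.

∂F₁/∂x = 0
∂F₂/∂y = 2
∂F₃/∂z = -10*z
∇·F = -10*z + 2
At (2, 3, 3): -28.

-28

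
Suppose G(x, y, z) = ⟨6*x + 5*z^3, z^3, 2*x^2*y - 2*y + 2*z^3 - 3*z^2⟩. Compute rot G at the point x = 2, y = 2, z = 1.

(3, -1, 0)

(∇×G)₁ = ∂G₃/∂y − ∂G₂/∂z = 2*x^2 - 3*z^2 - 2
(∇×G)₂ = ∂G₁/∂z − ∂G₃/∂x = -4*x*y + 15*z^2
(∇×G)₃ = ∂G₂/∂x − ∂G₁/∂y = 0
∇×G = (2*x^2 - 3*z^2 - 2, -4*x*y + 15*z^2, 0)
At (2, 2, 1): (3, -1, 0).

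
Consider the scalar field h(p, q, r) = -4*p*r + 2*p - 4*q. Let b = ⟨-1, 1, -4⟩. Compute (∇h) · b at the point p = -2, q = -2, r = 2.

∂h/∂p = -4*r + 2
∂h/∂q = -4
∂h/∂r = -4*p
∇h at (-2, -2, 2) = (-6, -4, 8)
∇h · b = (-6)(-1) + (-4)(1) + (8)(-4) = -30

-30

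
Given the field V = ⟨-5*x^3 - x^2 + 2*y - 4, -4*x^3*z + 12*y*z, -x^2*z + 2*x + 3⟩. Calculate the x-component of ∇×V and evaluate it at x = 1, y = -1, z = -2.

16

(∇×V)_1 = ∂V₃/∂y − ∂V₂/∂z
= 0 − (-4*x^3 + 12*y)
= 4*x^3 - 12*y
At (1, -1, -2): 16.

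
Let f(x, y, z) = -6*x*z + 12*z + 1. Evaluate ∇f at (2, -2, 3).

(-18, 0, 0)

∂f/∂x = -6*z
∂f/∂y = 0
∂f/∂z = -6*x + 12
∇f = (-6*z, 0, -6*x + 12)
At (2, -2, 3): (-18, 0, 0).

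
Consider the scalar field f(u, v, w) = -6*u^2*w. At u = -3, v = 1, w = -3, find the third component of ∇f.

(∇f)_3 = ∂f/∂w = -6*u^2
At (-3, 1, -3): -54.

-54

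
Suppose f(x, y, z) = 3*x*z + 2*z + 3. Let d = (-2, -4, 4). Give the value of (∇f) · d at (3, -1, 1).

∂f/∂x = 3*z
∂f/∂y = 0
∂f/∂z = 3*x + 2
∇f at (3, -1, 1) = (3, 0, 11)
∇f · d = (3)(-2) + (0)(-4) + (11)(4) = 38

38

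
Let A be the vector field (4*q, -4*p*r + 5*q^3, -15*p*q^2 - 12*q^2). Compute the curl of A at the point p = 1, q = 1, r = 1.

(-50, 15, -8)

(∇×A)₁ = ∂A₃/∂q − ∂A₂/∂r = -30*p*q + 4*p - 24*q
(∇×A)₂ = ∂A₁/∂r − ∂A₃/∂p = 15*q^2
(∇×A)₃ = ∂A₂/∂p − ∂A₁/∂q = -4*r - 4
∇×A = (-30*p*q + 4*p - 24*q, 15*q^2, -4*r - 4)
At (1, 1, 1): (-50, 15, -8).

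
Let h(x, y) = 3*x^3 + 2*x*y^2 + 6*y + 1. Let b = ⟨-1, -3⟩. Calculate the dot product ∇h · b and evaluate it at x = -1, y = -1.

-41

∂h/∂x = 9*x^2 + 2*y^2
∂h/∂y = 4*x*y + 6
∇h at (-1, -1) = (11, 10)
∇h · b = (11)(-1) + (10)(-3) = -41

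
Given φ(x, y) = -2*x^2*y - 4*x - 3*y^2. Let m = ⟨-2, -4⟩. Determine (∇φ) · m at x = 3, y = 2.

∂φ/∂x = -4*x*y - 4
∂φ/∂y = -2*x^2 - 6*y
∇φ at (3, 2) = (-28, -30)
∇φ · m = (-28)(-2) + (-30)(-4) = 176

176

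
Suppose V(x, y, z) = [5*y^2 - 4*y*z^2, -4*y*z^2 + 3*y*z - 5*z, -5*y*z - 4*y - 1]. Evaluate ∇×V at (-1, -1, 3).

(∇×V)₁ = ∂V₃/∂y − ∂V₂/∂z = 8*y*z - 3*y - 5*z + 1
(∇×V)₂ = ∂V₁/∂z − ∂V₃/∂x = -8*y*z
(∇×V)₃ = ∂V₂/∂x − ∂V₁/∂y = -10*y + 4*z^2
∇×V = (8*y*z - 3*y - 5*z + 1, -8*y*z, -10*y + 4*z^2)
At (-1, -1, 3): (-35, 24, 46).

(-35, 24, 46)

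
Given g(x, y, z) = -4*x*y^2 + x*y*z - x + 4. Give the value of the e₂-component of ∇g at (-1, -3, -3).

-21

(∇g)_2 = ∂g/∂y = -8*x*y + x*z
At (-1, -3, -3): -21.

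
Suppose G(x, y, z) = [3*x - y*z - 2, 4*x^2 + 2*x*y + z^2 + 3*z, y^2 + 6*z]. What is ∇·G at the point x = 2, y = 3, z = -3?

13

∂G₁/∂x = 3
∂G₂/∂y = 2*x
∂G₃/∂z = 6
∇·G = 2*x + 9
At (2, 3, -3): 13.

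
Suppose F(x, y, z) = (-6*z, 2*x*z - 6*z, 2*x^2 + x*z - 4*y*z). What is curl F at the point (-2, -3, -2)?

(∇×F)₁ = ∂F₃/∂y − ∂F₂/∂z = -2*x - 4*z + 6
(∇×F)₂ = ∂F₁/∂z − ∂F₃/∂x = -4*x - z - 6
(∇×F)₃ = ∂F₂/∂x − ∂F₁/∂y = 2*z
∇×F = (-2*x - 4*z + 6, -4*x - z - 6, 2*z)
At (-2, -3, -2): (18, 4, -4).

(18, 4, -4)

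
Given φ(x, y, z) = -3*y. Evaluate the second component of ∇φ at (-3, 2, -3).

(∇φ)_2 = ∂φ/∂y = -3
At (-3, 2, -3): -3.

-3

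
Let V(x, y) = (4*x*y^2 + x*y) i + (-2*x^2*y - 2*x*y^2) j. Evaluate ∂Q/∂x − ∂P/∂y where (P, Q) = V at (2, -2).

∂V₂/∂x = -4*x*y - 2*y^2
∂V₁/∂y = 8*x*y + x
Scalar curl = -12*x*y - x - 2*y^2
At (2, -2): 38.

38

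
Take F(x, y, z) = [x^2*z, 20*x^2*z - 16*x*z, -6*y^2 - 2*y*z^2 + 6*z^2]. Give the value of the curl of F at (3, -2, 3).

(∇×F)₁ = ∂F₃/∂y − ∂F₂/∂z = -20*x^2 + 16*x - 12*y - 2*z^2
(∇×F)₂ = ∂F₁/∂z − ∂F₃/∂x = x^2
(∇×F)₃ = ∂F₂/∂x − ∂F₁/∂y = 40*x*z - 16*z
∇×F = (-20*x^2 + 16*x - 12*y - 2*z^2, x^2, 40*x*z - 16*z)
At (3, -2, 3): (-126, 9, 312).

(-126, 9, 312)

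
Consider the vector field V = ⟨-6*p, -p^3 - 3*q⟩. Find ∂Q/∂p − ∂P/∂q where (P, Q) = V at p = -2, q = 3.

-12

∂V₂/∂p = -3*p^2
∂V₁/∂q = 0
Scalar curl = -3*p^2
At (-2, 3): -12.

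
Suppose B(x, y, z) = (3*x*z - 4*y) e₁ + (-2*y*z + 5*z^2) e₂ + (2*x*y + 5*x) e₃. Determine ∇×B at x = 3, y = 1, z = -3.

(∇×B)₁ = ∂B₃/∂y − ∂B₂/∂z = 2*x + 2*y - 10*z
(∇×B)₂ = ∂B₁/∂z − ∂B₃/∂x = 3*x - 2*y - 5
(∇×B)₃ = ∂B₂/∂x − ∂B₁/∂y = 4
∇×B = (2*x + 2*y - 10*z, 3*x - 2*y - 5, 4)
At (3, 1, -3): (38, 2, 4).

(38, 2, 4)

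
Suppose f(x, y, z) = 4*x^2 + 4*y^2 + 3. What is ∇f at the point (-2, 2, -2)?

∂f/∂x = 8*x
∂f/∂y = 8*y
∂f/∂z = 0
∇f = (8*x, 8*y, 0)
At (-2, 2, -2): (-16, 16, 0).

(-16, 16, 0)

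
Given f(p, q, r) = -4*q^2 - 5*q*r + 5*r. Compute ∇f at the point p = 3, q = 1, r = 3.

∂f/∂p = 0
∂f/∂q = -8*q - 5*r
∂f/∂r = -5*q + 5
∇f = (0, -8*q - 5*r, -5*q + 5)
At (3, 1, 3): (0, -23, 0).

(0, -23, 0)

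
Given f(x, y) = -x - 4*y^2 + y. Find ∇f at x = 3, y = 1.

(-1, -7)

∂f/∂x = -1
∂f/∂y = -8*y + 1
∇f = (-1, -8*y + 1)
At (3, 1): (-1, -7).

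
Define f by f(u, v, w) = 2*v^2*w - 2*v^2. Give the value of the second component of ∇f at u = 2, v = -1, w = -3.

(∇f)_2 = ∂f/∂v = 4*v*w - 4*v
At (2, -1, -3): 16.

16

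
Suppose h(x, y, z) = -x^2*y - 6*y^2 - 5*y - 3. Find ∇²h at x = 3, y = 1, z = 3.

-14

∂²h/∂x² = -2*y
∂²h/∂y² = -12
∂²h/∂z² = 0
∇²h = -2*y - 12
At (3, 1, 3): -14.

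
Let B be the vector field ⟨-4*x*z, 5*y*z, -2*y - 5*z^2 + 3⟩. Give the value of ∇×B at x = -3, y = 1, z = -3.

(∇×B)₁ = ∂B₃/∂y − ∂B₂/∂z = -5*y - 2
(∇×B)₂ = ∂B₁/∂z − ∂B₃/∂x = -4*x
(∇×B)₃ = ∂B₂/∂x − ∂B₁/∂y = 0
∇×B = (-5*y - 2, -4*x, 0)
At (-3, 1, -3): (-7, 12, 0).

(-7, 12, 0)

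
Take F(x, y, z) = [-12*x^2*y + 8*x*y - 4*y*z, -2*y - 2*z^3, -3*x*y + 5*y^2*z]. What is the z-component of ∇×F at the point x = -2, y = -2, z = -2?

(∇×F)_3 = ∂F₂/∂x − ∂F₁/∂y
= 0 − (-12*x^2 + 8*x - 4*z)
= 12*x^2 - 8*x + 4*z
At (-2, -2, -2): 56.

56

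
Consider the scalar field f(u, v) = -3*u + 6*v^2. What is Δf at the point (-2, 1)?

12

∂²f/∂u² = 0
∂²f/∂v² = 12
∇²f = 12
At (-2, 1): 12.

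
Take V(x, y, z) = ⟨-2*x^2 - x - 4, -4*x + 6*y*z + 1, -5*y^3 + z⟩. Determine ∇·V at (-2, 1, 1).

14

∂V₁/∂x = -4*x - 1
∂V₂/∂y = 6*z
∂V₃/∂z = 1
∇·V = -4*x + 6*z
At (-2, 1, 1): 14.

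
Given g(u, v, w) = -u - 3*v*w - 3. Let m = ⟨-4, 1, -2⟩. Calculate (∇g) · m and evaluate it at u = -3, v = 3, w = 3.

13

∂g/∂u = -1
∂g/∂v = -3*w
∂g/∂w = -3*v
∇g at (-3, 3, 3) = (-1, -9, -9)
∇g · m = (-1)(-4) + (-9)(1) + (-9)(-2) = 13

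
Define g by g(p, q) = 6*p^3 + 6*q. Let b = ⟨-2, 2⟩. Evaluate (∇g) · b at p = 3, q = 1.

-312

∂g/∂p = 18*p^2
∂g/∂q = 6
∇g at (3, 1) = (162, 6)
∇g · b = (162)(-2) + (6)(2) = -312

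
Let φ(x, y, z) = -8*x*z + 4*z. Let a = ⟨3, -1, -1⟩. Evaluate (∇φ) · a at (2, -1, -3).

84

∂φ/∂x = -8*z
∂φ/∂y = 0
∂φ/∂z = -8*x + 4
∇φ at (2, -1, -3) = (24, 0, -12)
∇φ · a = (24)(3) + (0)(-1) + (-12)(-1) = 84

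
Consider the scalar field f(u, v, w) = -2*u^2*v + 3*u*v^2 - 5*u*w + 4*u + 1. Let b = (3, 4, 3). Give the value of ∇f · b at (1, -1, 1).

-29

∂f/∂u = -4*u*v + 3*v^2 - 5*w + 4
∂f/∂v = -2*u^2 + 6*u*v
∂f/∂w = -5*u
∇f at (1, -1, 1) = (6, -8, -5)
∇f · b = (6)(3) + (-8)(4) + (-5)(3) = -29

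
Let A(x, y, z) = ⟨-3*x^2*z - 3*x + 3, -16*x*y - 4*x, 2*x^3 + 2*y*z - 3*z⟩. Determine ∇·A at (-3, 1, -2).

8

∂A₁/∂x = -6*x*z - 3
∂A₂/∂y = -16*x
∂A₃/∂z = 2*y - 3
∇·A = -6*x*z - 16*x + 2*y - 6
At (-3, 1, -2): 8.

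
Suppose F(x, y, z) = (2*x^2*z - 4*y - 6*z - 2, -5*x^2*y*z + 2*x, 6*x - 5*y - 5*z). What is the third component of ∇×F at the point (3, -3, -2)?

(∇×F)_3 = ∂F₂/∂x − ∂F₁/∂y
= -10*x*y*z + 2 − (-4)
= -10*x*y*z + 6
At (3, -3, -2): -174.

-174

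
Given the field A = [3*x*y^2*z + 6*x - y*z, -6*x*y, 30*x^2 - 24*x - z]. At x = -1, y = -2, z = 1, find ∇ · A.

∂A₁/∂x = 3*y^2*z + 6
∂A₂/∂y = -6*x
∂A₃/∂z = -1
∇·A = -6*x + 3*y^2*z + 5
At (-1, -2, 1): 23.

23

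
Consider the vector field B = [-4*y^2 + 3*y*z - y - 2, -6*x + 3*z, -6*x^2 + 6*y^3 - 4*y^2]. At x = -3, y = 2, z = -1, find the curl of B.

(53, -30, 14)

(∇×B)₁ = ∂B₃/∂y − ∂B₂/∂z = 18*y^2 - 8*y - 3
(∇×B)₂ = ∂B₁/∂z − ∂B₃/∂x = 12*x + 3*y
(∇×B)₃ = ∂B₂/∂x − ∂B₁/∂y = 8*y - 3*z - 5
∇×B = (18*y^2 - 8*y - 3, 12*x + 3*y, 8*y - 3*z - 5)
At (-3, 2, -1): (53, -30, 14).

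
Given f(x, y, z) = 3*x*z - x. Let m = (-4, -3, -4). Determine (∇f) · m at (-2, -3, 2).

∂f/∂x = 3*z - 1
∂f/∂y = 0
∂f/∂z = 3*x
∇f at (-2, -3, 2) = (5, 0, -6)
∇f · m = (5)(-4) + (0)(-3) + (-6)(-4) = 4

4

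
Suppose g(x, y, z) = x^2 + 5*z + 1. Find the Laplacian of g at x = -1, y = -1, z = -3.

2

∂²g/∂x² = 2
∂²g/∂y² = 0
∂²g/∂z² = 0
∇²g = 2
At (-1, -1, -3): 2.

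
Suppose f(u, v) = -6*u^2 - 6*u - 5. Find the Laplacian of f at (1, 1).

∂²f/∂u² = -12
∂²f/∂v² = 0
∇²f = -12
At (1, 1): -12.

-12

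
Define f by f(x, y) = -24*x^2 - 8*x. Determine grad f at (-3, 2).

∂f/∂x = -48*x - 8
∂f/∂y = 0
∇f = (-48*x - 8, 0)
At (-3, 2): (136, 0).

(136, 0)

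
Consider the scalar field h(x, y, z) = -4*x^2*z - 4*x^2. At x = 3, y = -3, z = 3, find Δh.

-32

∂²h/∂x² = -8*(z + 1)
∂²h/∂y² = 0
∂²h/∂z² = 0
∇²h = -8*z - 8
At (3, -3, 3): -32.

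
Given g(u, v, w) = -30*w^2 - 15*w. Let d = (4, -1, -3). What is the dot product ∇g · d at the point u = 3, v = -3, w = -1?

∂g/∂u = 0
∂g/∂v = 0
∂g/∂w = -60*w - 15
∇g at (3, -3, -1) = (0, 0, 45)
∇g · d = (0)(4) + (0)(-1) + (45)(-3) = -135

-135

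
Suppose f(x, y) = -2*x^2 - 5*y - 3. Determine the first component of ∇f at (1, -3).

-4

(∇f)_1 = ∂f/∂x = -4*x
At (1, -3): -4.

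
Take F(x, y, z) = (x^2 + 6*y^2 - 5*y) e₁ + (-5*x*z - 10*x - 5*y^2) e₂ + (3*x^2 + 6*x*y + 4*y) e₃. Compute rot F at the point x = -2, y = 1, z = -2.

(-18, 6, -7)

(∇×F)₁ = ∂F₃/∂y − ∂F₂/∂z = 11*x + 4
(∇×F)₂ = ∂F₁/∂z − ∂F₃/∂x = -6*x - 6*y
(∇×F)₃ = ∂F₂/∂x − ∂F₁/∂y = -12*y - 5*z - 5
∇×F = (11*x + 4, -6*x - 6*y, -12*y - 5*z - 5)
At (-2, 1, -2): (-18, 6, -7).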